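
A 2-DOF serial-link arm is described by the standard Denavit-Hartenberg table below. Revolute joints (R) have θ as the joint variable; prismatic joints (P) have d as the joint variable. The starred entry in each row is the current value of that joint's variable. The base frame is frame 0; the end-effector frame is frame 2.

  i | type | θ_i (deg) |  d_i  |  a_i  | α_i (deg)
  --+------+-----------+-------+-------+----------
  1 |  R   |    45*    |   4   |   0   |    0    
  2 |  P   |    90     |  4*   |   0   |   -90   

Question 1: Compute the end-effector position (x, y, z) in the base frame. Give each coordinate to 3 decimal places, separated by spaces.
after link 1: o_1 = (0.0000, 0.0000, 4.0000)
after link 2: o_2 = (0.0000, 0.0000, 8.0000)

0.000 0.000 8.000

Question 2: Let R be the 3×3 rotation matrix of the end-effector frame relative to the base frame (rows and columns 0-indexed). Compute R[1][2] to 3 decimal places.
End-effector z-axis (col 2 of R) = (-0.7071,-0.7071,0.0000)
R[1][2] = -0.7071

-0.707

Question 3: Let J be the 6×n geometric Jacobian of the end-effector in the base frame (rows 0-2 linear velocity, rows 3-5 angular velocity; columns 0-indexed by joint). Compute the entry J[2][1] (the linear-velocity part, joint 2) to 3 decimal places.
1.000

prismatic axis z_1 = (0.0000,0.0000,1.0000)
J_v[:, 1] = z_1; J_ω[:, 1] = (0,0,0)
entry J[2][1] = 1.0000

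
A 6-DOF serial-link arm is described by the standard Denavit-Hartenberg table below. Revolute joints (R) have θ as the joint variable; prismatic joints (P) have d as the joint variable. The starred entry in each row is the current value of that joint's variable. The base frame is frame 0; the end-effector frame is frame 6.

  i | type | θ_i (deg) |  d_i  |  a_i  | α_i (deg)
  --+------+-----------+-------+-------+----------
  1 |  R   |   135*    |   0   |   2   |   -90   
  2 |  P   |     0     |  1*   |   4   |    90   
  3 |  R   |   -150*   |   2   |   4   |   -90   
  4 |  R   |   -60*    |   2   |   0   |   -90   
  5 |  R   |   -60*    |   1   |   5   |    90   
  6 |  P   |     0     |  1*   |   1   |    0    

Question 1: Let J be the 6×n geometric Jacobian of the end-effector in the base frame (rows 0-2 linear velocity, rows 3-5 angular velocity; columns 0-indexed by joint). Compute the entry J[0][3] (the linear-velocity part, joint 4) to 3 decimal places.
1.302

axis z_3 = (0.2588,0.9659,0.0000); lever o_n−o_3 = (3.8591,6.9336,1.3481)
cross product → J_v[:, 3] = (1.3021,-0.3489,-1.9330)
J_ω[:, 3] = z_3
entry J[0][3] = 1.3021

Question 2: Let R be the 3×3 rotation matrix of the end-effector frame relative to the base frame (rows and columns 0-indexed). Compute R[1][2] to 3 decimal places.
End-effector z-axis (col 2 of R) = (-0.2888,0.5950,-0.7500)
R[1][2] = 0.5950

0.595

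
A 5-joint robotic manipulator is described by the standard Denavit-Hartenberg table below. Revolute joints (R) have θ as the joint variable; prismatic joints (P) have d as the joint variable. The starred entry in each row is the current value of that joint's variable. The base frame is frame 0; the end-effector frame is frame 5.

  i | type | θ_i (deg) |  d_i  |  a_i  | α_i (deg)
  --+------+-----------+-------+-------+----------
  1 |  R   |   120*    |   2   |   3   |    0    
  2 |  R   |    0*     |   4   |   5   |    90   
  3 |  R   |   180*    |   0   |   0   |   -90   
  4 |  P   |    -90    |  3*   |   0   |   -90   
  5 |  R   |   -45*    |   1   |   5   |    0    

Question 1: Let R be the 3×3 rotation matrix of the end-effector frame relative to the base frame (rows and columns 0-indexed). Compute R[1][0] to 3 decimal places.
End-effector x-axis (col 0 of R) = (0.6124,0.3536,-0.7071)
R[1][0] = 0.3536

0.354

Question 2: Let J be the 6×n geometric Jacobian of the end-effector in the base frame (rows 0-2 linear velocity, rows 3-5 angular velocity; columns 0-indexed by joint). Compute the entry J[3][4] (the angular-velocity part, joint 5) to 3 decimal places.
axis z_4 = (0.5000,-0.8660,0.0000); lever o_n−o_4 = (3.5619,0.9017,-3.5355)
cross product → J_v[:, 4] = (3.0619,1.7678,3.5355)
J_ω[:, 4] = z_4
entry J[3][4] = 0.5000

0.500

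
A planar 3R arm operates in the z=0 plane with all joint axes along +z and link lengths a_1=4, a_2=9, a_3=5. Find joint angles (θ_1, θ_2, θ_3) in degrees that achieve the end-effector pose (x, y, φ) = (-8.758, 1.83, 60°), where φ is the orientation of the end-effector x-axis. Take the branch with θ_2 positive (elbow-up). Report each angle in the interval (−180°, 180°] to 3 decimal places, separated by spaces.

149.996 60.006 -150.003

wrist centre = target − a_3·(cos φ, sin φ) = (-11.2580, -2.5001)
cos θ_2 = (132.9932−4²−9²)/(2·4·9) = 0.4999; θ_2 = 60.0062° (elbow-up)
β = atan2(-2.5001,-11.2580) = -167.4792°; ψ = atan2(7.7947,8.4991) = 42.5245°
θ_1 = β − ψ = -210.0037°
θ_3 = φ − θ_1 − θ_2 = -150.0026° (wrapped to (-180°,180°])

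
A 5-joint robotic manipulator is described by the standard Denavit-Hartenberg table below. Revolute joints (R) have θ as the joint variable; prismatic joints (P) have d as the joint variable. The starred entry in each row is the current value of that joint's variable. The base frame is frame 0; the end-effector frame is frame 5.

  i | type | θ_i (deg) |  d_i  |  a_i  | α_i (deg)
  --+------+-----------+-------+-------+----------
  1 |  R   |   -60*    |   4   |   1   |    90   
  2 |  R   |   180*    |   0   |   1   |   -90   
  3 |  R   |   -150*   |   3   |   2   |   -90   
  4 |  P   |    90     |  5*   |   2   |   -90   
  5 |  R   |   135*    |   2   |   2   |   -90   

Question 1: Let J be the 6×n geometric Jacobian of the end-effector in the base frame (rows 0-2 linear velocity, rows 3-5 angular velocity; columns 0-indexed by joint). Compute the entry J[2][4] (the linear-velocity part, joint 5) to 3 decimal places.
axis z_4 = (-0.0000,1.0000,0.0000); lever o_n−o_4 = (1.4142,2.0000,-1.4142)
cross product → J_v[:, 4] = (-1.4142,-0.0000,-1.4142)
J_ω[:, 4] = z_4
entry J[2][4] = -1.4142

-1.414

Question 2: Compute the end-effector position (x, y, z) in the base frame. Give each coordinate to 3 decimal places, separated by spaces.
after link 1: o_1 = (0.5000, -0.8660, 4.0000)
after link 2: o_2 = (0.0000, 0.0000, 4.0000)
after link 3: o_3 = (-0.0000, -2.0000, 1.0000)
after link 4: o_4 = (-5.0000, -2.0000, 3.0000)
after link 5: o_5 = (-3.5858, -0.0000, 1.5858)

-3.586 -0.000 1.586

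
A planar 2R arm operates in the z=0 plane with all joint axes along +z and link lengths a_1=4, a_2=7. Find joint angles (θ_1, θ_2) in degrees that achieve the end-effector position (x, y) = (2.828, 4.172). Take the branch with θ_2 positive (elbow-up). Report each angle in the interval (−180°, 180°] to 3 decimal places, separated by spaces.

-44.991 134.998

cos θ_2 = (25.4032−4²−7²)/(2·4·7) = -0.7071; θ_2 = 134.9983° (elbow-up)
β = atan2(4.1720,2.8280) = 55.8685°; ψ = atan2(4.9499,-0.9496) = 100.8599°
θ_1 = β − ψ = -44.9913°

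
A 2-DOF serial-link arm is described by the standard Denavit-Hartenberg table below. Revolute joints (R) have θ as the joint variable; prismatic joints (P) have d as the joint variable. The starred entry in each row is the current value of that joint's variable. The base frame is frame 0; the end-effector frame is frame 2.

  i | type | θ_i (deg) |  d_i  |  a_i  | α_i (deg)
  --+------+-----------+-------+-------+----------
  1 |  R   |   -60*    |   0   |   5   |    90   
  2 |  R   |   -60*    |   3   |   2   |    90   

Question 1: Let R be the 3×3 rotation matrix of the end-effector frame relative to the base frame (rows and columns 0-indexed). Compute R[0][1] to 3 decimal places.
-0.866

End-effector y-axis (col 1 of R) = (-0.8660,-0.5000,0.0000)
R[0][1] = -0.8660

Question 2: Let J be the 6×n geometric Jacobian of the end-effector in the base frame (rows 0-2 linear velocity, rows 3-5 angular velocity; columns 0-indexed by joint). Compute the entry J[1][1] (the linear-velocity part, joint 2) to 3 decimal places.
axis z_1 = (-0.8660,-0.5000,0.0000); lever o_n−o_1 = (-2.0981,-2.3660,-1.7321)
cross product → J_v[:, 1] = (0.8660,-1.5000,1.0000)
J_ω[:, 1] = z_1
entry J[1][1] = -1.5000

-1.500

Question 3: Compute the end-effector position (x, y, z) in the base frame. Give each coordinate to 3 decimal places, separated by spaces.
0.402 -6.696 -1.732

after link 1: o_1 = (2.5000, -4.3301, 0.0000)
after link 2: o_2 = (0.4019, -6.6962, -1.7321)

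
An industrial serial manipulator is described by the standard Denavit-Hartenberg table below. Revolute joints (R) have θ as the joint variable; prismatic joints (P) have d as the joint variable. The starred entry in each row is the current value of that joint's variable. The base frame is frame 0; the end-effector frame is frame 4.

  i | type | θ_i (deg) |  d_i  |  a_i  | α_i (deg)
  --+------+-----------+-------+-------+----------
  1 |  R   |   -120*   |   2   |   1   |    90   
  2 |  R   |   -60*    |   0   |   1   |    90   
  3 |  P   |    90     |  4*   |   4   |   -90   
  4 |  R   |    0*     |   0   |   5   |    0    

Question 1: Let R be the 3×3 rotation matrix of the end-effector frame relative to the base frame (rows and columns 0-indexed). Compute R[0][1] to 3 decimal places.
End-effector y-axis (col 1 of R) = (-0.4330,-0.7500,0.5000)
R[0][1] = -0.4330

-0.433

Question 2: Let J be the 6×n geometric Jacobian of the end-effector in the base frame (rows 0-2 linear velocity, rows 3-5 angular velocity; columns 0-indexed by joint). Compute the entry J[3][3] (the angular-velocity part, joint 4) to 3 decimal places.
axis z_3 = (0.2500,0.4330,0.8660); lever o_n−o_3 = (-4.3301,2.5000,0.0000)
cross product → J_v[:, 3] = (-2.1651,-3.7500,2.5000)
J_ω[:, 3] = z_3
entry J[3][3] = 0.2500

0.250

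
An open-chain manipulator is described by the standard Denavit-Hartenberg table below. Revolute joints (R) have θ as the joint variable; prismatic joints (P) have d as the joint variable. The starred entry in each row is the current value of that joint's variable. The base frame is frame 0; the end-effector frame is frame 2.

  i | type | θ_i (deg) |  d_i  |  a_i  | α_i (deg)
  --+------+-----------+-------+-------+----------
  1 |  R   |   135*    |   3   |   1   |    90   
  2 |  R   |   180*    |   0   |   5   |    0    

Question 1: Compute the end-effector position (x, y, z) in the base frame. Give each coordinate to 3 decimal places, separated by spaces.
after link 1: o_1 = (-0.7071, 0.7071, 3.0000)
after link 2: o_2 = (2.8284, -2.8284, 3.0000)

2.828 -2.828 3.000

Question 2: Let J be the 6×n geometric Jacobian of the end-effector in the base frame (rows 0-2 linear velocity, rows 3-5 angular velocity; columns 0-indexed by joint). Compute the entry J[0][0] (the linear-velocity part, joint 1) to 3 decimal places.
2.828

axis z_0 = ẑ; lever o_n−o_0 = (2.8284,-2.8284,3.0000)
cross product → J_v[:, 0] = (2.8284,2.8284,-0.0000)
J_ω[:, 0] = z_0
entry J[0][0] = 2.8284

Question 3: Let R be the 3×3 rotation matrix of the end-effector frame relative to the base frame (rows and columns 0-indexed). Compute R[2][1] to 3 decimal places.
End-effector y-axis (col 1 of R) = (0.0000,-0.0000,-1.0000)
R[2][1] = -1.0000

-1.000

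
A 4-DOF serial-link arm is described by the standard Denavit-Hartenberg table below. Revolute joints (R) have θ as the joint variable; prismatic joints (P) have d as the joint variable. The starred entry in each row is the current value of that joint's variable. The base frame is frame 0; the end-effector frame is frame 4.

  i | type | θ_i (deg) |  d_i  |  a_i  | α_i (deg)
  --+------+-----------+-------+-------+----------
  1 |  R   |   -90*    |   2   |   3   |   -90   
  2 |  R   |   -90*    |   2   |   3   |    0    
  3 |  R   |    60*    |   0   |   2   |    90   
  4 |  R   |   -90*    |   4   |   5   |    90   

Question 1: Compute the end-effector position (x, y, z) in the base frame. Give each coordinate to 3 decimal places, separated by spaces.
-3.000 -2.732 9.464

after link 1: o_1 = (0.0000, -3.0000, 2.0000)
after link 2: o_2 = (2.0000, -3.0000, 5.0000)
after link 3: o_3 = (2.0000, -4.7321, 6.0000)
after link 4: o_4 = (-3.0000, -2.7321, 9.4641)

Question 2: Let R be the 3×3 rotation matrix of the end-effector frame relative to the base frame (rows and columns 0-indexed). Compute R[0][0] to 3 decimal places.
-1.000

End-effector x-axis (col 0 of R) = (-1.0000,-0.0000,0.0000)
R[0][0] = -1.0000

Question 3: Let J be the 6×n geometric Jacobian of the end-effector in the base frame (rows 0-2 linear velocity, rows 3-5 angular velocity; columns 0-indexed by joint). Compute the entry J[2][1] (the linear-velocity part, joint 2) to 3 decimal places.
axis z_1 = (1.0000,0.0000,0.0000); lever o_n−o_1 = (-3.0000,0.2679,7.4641)
cross product → J_v[:, 1] = (0.0000,-7.4641,0.2679)
J_ω[:, 1] = z_1
entry J[2][1] = 0.2679

0.268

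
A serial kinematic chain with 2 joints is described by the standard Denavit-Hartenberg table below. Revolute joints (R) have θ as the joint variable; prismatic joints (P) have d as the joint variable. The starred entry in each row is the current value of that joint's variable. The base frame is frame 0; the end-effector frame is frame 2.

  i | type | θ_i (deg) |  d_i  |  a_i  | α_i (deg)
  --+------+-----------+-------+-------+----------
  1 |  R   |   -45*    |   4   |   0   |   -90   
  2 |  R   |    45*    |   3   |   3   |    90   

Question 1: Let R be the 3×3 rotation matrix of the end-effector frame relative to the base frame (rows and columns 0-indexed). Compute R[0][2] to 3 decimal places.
0.500

End-effector z-axis (col 2 of R) = (0.5000,-0.5000,0.7071)
R[0][2] = 0.5000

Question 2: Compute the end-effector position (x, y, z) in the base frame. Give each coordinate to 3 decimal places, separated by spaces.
after link 1: o_1 = (0.0000, 0.0000, 4.0000)
after link 2: o_2 = (3.6213, 0.6213, 1.8787)

3.621 0.621 1.879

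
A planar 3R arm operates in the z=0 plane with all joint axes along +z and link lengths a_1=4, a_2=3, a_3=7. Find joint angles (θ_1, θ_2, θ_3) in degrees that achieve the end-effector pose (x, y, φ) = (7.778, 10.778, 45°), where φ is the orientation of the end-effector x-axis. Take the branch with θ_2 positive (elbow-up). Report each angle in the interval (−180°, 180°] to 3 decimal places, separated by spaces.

wrist centre = target − a_3·(cos φ, sin φ) = (2.8283, 5.8283)
cos θ_2 = (41.9675−4²−3²)/(2·4·3) = 0.7070; θ_2 = 45.0102° (elbow-up)
β = atan2(5.8283,2.8283) = 64.1143°; ψ = atan2(2.1217,6.1209) = 19.1178°
θ_1 = β − ψ = 44.9965°
θ_3 = φ − θ_1 − θ_2 = -45.0067° (wrapped to (-180°,180°])

44.996 45.010 -45.007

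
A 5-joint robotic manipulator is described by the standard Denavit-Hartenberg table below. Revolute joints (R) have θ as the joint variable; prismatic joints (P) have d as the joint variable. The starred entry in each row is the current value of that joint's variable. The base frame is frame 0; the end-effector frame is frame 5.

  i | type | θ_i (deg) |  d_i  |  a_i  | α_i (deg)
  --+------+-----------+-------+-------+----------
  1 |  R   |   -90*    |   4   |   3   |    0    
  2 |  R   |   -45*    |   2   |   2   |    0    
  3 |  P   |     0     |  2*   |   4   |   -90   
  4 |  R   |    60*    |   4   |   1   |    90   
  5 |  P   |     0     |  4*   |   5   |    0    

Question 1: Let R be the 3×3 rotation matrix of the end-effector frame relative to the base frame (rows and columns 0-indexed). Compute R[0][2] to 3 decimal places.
End-effector z-axis (col 2 of R) = (-0.6124,-0.6124,0.5000)
R[0][2] = -0.6124

-0.612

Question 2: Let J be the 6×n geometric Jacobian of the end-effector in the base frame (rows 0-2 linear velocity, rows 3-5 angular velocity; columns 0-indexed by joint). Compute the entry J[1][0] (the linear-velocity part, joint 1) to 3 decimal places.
-5.985

axis z_0 = ẑ; lever o_n−o_0 = (-5.9850,-14.6419,4.8038)
cross product → J_v[:, 0] = (14.6419,-5.9850,0.0000)
J_ω[:, 0] = z_0
entry J[1][0] = -5.9850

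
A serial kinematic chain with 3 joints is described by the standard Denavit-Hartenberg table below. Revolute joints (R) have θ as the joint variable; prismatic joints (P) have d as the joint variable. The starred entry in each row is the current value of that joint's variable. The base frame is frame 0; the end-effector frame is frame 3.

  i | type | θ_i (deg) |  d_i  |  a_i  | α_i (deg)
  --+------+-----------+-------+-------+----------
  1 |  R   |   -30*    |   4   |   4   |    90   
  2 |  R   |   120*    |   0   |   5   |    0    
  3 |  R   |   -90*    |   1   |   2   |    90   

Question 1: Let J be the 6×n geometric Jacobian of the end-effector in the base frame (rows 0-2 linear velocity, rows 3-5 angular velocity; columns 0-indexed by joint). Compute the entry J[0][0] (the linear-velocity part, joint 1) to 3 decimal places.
axis z_0 = ẑ; lever o_n−o_0 = (2.2990,-2.4821,9.3301)
cross product → J_v[:, 0] = (2.4821,2.2990,-0.0000)
J_ω[:, 0] = z_0
entry J[0][0] = 2.4821

2.482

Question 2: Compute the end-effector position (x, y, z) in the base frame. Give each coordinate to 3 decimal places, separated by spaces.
2.299 -2.482 9.330

after link 1: o_1 = (3.4641, -2.0000, 4.0000)
after link 2: o_2 = (1.2990, -0.7500, 8.3301)
after link 3: o_3 = (2.2990, -2.4821, 9.3301)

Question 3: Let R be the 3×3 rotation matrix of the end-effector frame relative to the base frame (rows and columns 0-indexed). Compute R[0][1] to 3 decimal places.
-0.500

End-effector y-axis (col 1 of R) = (-0.5000,-0.8660,0.0000)
R[0][1] = -0.5000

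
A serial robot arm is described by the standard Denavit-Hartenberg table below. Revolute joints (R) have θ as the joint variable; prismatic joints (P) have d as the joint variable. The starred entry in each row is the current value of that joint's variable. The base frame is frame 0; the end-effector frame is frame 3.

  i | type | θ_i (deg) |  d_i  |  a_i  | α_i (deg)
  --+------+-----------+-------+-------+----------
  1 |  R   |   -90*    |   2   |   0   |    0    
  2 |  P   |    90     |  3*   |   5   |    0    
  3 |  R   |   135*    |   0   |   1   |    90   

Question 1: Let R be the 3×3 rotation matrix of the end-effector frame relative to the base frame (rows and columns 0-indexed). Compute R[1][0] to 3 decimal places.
End-effector x-axis (col 0 of R) = (-0.7071,0.7071,0.0000)
R[1][0] = 0.7071

0.707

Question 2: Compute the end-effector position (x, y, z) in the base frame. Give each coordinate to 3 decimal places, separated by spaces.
4.293 0.707 5.000

after link 1: o_1 = (0.0000, 0.0000, 2.0000)
after link 2: o_2 = (5.0000, 0.0000, 5.0000)
after link 3: o_3 = (4.2929, 0.7071, 5.0000)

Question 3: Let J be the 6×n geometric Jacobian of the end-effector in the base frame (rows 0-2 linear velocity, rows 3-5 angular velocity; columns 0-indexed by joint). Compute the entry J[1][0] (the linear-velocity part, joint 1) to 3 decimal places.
4.293

axis z_0 = ẑ; lever o_n−o_0 = (4.2929,0.7071,5.0000)
cross product → J_v[:, 0] = (-0.7071,4.2929,0.0000)
J_ω[:, 0] = z_0
entry J[1][0] = 4.2929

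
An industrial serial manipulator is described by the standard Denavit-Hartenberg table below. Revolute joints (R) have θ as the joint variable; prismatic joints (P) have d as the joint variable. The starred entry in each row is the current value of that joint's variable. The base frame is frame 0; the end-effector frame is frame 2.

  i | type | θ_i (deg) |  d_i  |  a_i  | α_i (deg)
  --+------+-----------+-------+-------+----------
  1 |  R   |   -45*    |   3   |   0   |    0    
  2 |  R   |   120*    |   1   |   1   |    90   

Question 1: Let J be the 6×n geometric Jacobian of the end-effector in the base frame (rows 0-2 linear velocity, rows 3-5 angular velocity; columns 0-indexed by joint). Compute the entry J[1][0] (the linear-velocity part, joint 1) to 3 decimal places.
0.259

axis z_0 = ẑ; lever o_n−o_0 = (0.2588,0.9659,4.0000)
cross product → J_v[:, 0] = (-0.9659,0.2588,0.0000)
J_ω[:, 0] = z_0
entry J[1][0] = 0.2588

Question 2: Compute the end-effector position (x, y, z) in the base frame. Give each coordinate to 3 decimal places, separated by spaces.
0.259 0.966 4.000

after link 1: o_1 = (0.0000, 0.0000, 3.0000)
after link 2: o_2 = (0.2588, 0.9659, 4.0000)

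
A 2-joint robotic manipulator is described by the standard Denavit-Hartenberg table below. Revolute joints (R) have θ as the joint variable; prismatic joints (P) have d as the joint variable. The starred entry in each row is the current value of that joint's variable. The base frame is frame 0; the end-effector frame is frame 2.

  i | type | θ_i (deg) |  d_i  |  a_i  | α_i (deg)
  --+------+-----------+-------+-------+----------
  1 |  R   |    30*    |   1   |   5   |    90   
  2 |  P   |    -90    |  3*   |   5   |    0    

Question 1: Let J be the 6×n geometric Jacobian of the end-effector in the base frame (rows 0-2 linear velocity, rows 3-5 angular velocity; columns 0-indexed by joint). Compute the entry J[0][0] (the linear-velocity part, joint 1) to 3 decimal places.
0.098

axis z_0 = ẑ; lever o_n−o_0 = (5.8301,-0.0981,-4.0000)
cross product → J_v[:, 0] = (0.0981,5.8301,-0.0000)
J_ω[:, 0] = z_0
entry J[0][0] = 0.0981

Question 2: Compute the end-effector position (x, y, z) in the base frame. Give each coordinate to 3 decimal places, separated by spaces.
5.830 -0.098 -4.000

after link 1: o_1 = (4.3301, 2.5000, 1.0000)
after link 2: o_2 = (5.8301, -0.0981, -4.0000)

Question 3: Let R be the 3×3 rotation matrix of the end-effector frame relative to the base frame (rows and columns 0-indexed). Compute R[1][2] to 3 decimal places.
End-effector z-axis (col 2 of R) = (0.5000,-0.8660,0.0000)
R[1][2] = -0.8660

-0.866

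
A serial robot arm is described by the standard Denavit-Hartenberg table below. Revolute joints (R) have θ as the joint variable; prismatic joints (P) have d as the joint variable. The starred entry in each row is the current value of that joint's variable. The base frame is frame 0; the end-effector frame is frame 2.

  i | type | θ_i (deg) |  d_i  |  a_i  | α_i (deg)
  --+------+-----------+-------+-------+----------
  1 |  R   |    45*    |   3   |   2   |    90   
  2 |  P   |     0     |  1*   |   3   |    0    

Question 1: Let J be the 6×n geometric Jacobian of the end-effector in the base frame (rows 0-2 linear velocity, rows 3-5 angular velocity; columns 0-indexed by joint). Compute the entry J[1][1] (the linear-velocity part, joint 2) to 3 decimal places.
-0.707

prismatic axis z_1 = (0.7071,-0.7071,0.0000)
J_v[:, 1] = z_1; J_ω[:, 1] = (0,0,0)
entry J[1][1] = -0.7071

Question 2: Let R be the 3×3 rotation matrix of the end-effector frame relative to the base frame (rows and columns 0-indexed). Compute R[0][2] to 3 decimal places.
End-effector z-axis (col 2 of R) = (0.7071,-0.7071,0.0000)
R[0][2] = 0.7071

0.707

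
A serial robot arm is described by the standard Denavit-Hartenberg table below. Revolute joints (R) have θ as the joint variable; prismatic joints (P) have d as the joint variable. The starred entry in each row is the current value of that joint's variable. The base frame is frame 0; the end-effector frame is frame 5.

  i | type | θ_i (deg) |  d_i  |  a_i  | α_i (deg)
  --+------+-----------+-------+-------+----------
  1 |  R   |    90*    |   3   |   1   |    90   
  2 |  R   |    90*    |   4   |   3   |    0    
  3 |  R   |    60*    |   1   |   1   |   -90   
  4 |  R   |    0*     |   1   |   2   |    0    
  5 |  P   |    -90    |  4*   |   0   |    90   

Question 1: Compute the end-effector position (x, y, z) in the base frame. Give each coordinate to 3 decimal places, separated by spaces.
5.000 -4.098 3.170

after link 1: o_1 = (0.0000, 1.0000, 3.0000)
after link 2: o_2 = (4.0000, 1.0000, 6.0000)
after link 3: o_3 = (5.0000, 0.1340, 6.5000)
after link 4: o_4 = (5.0000, -2.0981, 6.6340)
after link 5: o_5 = (5.0000, -4.0981, 3.1699)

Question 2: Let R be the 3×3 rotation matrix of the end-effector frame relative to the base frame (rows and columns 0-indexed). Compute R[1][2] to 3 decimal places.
0.866

End-effector z-axis (col 2 of R) = (0.0000,0.8660,-0.5000)
R[1][2] = 0.8660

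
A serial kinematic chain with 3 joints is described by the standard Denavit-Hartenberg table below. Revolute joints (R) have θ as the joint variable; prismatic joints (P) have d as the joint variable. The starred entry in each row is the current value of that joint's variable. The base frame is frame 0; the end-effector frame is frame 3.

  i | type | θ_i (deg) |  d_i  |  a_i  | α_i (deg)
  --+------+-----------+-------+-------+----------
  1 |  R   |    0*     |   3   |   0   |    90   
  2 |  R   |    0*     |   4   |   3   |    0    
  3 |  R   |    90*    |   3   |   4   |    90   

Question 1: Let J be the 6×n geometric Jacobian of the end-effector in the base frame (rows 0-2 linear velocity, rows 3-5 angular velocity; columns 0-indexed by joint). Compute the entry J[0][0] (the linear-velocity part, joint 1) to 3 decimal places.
7.000

axis z_0 = ẑ; lever o_n−o_0 = (3.0000,-7.0000,7.0000)
cross product → J_v[:, 0] = (7.0000,3.0000,-0.0000)
J_ω[:, 0] = z_0
entry J[0][0] = 7.0000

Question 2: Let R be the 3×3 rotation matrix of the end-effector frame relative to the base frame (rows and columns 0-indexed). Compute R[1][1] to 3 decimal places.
End-effector y-axis (col 1 of R) = (-0.0000,-1.0000,0.0000)
R[1][1] = -1.0000

-1.000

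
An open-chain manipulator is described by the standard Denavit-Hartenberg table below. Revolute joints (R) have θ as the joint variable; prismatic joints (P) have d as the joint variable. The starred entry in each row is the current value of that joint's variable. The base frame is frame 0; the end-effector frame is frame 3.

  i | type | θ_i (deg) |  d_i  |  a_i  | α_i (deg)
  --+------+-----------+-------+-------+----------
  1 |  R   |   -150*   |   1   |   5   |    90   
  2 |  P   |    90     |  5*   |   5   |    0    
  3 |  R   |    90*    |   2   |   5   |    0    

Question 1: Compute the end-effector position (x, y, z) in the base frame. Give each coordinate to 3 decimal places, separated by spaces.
after link 1: o_1 = (-4.3301, -2.5000, 1.0000)
after link 2: o_2 = (-6.8301, 1.8301, 6.0000)
after link 3: o_3 = (-3.5000, 6.0622, 6.0000)

-3.500 6.062 6.000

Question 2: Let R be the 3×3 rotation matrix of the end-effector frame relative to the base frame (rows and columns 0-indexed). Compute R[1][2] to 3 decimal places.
0.866

End-effector z-axis (col 2 of R) = (-0.5000,0.8660,0.0000)
R[1][2] = 0.8660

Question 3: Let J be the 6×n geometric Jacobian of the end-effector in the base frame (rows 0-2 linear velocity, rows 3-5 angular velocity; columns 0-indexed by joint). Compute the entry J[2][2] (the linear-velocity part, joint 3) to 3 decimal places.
-5.000

axis z_2 = (-0.5000,0.8660,0.0000); lever o_n−o_2 = (3.3301,4.2321,0.0000)
cross product → J_v[:, 2] = (0.0000,0.0000,-5.0000)
J_ω[:, 2] = z_2
entry J[2][2] = -5.0000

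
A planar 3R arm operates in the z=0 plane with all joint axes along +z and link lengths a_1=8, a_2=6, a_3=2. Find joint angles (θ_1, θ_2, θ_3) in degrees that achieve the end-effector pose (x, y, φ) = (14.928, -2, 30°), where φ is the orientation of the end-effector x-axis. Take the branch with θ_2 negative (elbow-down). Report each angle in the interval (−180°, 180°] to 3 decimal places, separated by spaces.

0.003 -30.006 60.004

wrist centre = target − a_3·(cos φ, sin φ) = (13.1959, -3.0000)
cos θ_2 = (183.1331−8²−6²)/(2·8·6) = 0.8660; θ_2 = -30.0064° (elbow-down)
β = atan2(-3.0000,13.1959) = -12.8081°; ψ = atan2(-3.0006,13.1958) = -12.8106°
θ_1 = β − ψ = 0.0025°
θ_3 = φ − θ_1 − θ_2 = 60.0039° (wrapped to (-180°,180°])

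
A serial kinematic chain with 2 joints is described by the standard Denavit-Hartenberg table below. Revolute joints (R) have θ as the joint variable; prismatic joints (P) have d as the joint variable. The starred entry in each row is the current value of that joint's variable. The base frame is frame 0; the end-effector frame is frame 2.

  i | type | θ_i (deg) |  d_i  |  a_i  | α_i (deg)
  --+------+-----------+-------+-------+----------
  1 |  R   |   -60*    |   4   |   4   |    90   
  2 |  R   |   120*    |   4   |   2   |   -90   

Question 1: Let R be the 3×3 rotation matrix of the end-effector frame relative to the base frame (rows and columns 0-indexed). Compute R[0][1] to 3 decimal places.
0.866

End-effector y-axis (col 1 of R) = (0.8660,0.5000,-0.0000)
R[0][1] = 0.8660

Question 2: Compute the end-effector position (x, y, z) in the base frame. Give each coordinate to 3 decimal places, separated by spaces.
-1.964 -4.598 5.732

after link 1: o_1 = (2.0000, -3.4641, 4.0000)
after link 2: o_2 = (-1.9641, -4.5981, 5.7321)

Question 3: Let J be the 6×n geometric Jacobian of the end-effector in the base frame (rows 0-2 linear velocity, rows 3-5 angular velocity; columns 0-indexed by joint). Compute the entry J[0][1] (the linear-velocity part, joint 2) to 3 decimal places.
axis z_1 = (-0.8660,-0.5000,0.0000); lever o_n−o_1 = (-3.9641,-1.1340,1.7321)
cross product → J_v[:, 1] = (-0.8660,1.5000,-1.0000)
J_ω[:, 1] = z_1
entry J[0][1] = -0.8660

-0.866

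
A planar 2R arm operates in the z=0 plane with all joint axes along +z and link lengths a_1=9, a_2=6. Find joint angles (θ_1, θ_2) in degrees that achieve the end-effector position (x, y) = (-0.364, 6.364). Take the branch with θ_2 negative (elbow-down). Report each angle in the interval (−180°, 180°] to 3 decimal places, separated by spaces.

cos θ_2 = (40.6330−9²−6²)/(2·9·6) = -0.7071; θ_2 = -134.9996° (elbow-down)
β = atan2(6.3640,-0.3640) = 93.2736°; ψ = atan2(-4.2427,4.7574) = -41.7268°
θ_1 = β − ψ = 135.0004°

135.000 -135.000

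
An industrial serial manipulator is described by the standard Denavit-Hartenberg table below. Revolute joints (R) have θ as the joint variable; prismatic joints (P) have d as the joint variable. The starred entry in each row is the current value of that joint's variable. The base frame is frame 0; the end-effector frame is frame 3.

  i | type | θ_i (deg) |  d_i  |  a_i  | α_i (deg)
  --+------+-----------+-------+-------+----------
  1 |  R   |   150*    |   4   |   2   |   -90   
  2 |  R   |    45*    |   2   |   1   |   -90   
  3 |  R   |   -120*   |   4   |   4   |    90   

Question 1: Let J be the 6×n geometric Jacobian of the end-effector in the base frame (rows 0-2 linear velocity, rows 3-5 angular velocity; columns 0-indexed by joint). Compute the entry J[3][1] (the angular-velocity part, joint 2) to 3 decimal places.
axis z_1 = (-0.5000,-0.8660,0.0000); lever o_n−o_1 = (0.3298,-6.4998,-2.1213)
cross product → J_v[:, 1] = (1.8371,-1.0607,3.5355)
J_ω[:, 1] = z_1
entry J[3][1] = -0.5000

-0.500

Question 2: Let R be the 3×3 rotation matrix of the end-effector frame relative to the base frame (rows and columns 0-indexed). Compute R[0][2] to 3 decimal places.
End-effector z-axis (col 2 of R) = (0.7803,0.1268,0.6124)
R[0][2] = 0.7803

0.780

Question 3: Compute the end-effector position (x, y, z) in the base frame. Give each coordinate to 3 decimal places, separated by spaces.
after link 1: o_1 = (-1.7321, 1.0000, 4.0000)
after link 2: o_2 = (-3.3444, -0.3785, 3.2929)
after link 3: o_3 = (-1.4022, -5.4998, 1.8787)

-1.402 -5.500 1.879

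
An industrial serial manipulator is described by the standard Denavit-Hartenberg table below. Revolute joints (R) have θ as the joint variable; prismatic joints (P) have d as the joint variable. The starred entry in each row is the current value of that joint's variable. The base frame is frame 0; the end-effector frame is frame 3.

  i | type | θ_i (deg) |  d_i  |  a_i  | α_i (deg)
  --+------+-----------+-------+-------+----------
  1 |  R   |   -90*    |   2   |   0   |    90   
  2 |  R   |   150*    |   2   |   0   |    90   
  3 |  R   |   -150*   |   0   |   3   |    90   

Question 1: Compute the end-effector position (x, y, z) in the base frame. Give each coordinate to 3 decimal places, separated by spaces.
-0.500 -2.250 0.701

after link 1: o_1 = (0.0000, 0.0000, 2.0000)
after link 2: o_2 = (-2.0000, -0.0000, 2.0000)
after link 3: o_3 = (-0.5000, -2.2500, 0.7010)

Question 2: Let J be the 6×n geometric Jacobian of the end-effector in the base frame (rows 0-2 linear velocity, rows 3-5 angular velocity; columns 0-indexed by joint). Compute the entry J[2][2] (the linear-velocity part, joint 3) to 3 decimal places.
axis z_2 = (0.0000,-0.5000,0.8660); lever o_n−o_2 = (1.5000,-2.2500,-1.2990)
cross product → J_v[:, 2] = (2.5981,1.2990,0.7500)
J_ω[:, 2] = z_2
entry J[2][2] = 0.7500

0.750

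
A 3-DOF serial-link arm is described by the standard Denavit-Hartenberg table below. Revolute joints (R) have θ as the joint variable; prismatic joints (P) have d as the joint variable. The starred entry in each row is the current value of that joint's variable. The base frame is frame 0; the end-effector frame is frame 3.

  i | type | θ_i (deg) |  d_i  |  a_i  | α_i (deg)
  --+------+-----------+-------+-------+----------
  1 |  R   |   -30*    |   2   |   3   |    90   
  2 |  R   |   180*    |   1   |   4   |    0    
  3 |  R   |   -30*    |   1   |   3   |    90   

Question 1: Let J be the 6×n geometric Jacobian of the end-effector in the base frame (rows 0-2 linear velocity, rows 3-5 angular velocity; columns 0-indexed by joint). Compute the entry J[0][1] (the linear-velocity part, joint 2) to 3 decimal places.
axis z_1 = (-0.5000,-0.8660,0.0000); lever o_n−o_1 = (-6.7141,1.5670,1.5000)
cross product → J_v[:, 1] = (-1.2990,0.7500,-6.5981)
J_ω[:, 1] = z_1
entry J[0][1] = -1.2990

-1.299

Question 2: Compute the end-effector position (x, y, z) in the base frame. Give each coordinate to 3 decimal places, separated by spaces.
after link 1: o_1 = (2.5981, -1.5000, 2.0000)
after link 2: o_2 = (-1.3660, -0.3660, 2.0000)
after link 3: o_3 = (-4.1160, 0.0670, 3.5000)

-4.116 0.067 3.500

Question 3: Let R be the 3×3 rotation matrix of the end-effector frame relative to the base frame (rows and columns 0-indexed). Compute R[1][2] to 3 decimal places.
-0.250

End-effector z-axis (col 2 of R) = (0.4330,-0.2500,0.8660)
R[1][2] = -0.2500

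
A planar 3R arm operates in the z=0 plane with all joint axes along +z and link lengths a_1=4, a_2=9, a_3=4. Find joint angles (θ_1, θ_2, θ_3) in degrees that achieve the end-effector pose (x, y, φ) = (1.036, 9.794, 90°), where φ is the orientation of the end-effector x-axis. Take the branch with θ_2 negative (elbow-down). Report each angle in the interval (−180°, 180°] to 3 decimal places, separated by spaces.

wrist centre = target − a_3·(cos φ, sin φ) = (1.0360, 5.7940)
cos θ_2 = (34.6437−4²−9²)/(2·4·9) = -0.8661; θ_2 = -150.0039° (elbow-down)
β = atan2(5.7940,1.0360) = 79.8623°; ψ = atan2(-4.4995,-3.7945) = -130.1419°
θ_1 = β − ψ = 210.0042°
θ_3 = φ − θ_1 − θ_2 = 29.9997° (wrapped to (-180°,180°])

-149.996 -150.004 30.000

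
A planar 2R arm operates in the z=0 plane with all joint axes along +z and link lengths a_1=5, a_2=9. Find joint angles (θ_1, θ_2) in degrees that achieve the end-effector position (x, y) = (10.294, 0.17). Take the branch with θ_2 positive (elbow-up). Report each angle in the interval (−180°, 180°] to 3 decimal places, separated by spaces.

cos θ_2 = (105.9953−5²−9²)/(2·5·9) = -0.0001; θ_2 = 90.0030° (elbow-up)
β = atan2(0.1700,10.2940) = 0.9461°; ψ = atan2(9.0000,4.9995) = 60.9477°
θ_1 = β − ψ = -60.0015°

-60.002 90.003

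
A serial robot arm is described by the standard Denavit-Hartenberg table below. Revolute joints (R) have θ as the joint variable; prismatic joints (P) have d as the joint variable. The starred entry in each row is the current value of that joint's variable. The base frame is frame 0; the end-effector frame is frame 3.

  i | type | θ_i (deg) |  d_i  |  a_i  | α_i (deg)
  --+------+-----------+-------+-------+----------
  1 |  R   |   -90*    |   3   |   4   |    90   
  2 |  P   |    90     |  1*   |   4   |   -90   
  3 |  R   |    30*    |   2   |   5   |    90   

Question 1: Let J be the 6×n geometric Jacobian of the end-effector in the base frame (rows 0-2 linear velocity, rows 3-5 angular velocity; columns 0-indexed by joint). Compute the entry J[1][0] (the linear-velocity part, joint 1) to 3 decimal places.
axis z_0 = ẑ; lever o_n−o_0 = (1.5000,-2.0000,11.3301)
cross product → J_v[:, 0] = (2.0000,1.5000,-0.0000)
J_ω[:, 0] = z_0
entry J[1][0] = 1.5000

1.500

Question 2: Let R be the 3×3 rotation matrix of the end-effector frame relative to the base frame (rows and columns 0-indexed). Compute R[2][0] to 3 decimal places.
End-effector x-axis (col 0 of R) = (0.5000,0.0000,0.8660)
R[2][0] = 0.8660

0.866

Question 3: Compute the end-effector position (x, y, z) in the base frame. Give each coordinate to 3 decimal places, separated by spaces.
1.500 -2.000 11.330

after link 1: o_1 = (0.0000, -4.0000, 3.0000)
after link 2: o_2 = (-1.0000, -4.0000, 7.0000)
after link 3: o_3 = (1.5000, -2.0000, 11.3301)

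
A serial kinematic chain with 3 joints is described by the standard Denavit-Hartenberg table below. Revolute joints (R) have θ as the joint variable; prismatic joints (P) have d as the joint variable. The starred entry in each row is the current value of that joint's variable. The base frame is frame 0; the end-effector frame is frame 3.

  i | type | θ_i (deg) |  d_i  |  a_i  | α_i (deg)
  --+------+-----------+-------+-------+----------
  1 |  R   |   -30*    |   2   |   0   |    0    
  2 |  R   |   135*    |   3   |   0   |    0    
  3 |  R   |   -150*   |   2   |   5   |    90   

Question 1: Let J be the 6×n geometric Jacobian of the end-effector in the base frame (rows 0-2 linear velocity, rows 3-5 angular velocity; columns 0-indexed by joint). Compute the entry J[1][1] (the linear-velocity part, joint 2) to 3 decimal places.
3.536

axis z_1 = (0.0000,0.0000,1.0000); lever o_n−o_1 = (3.5355,-3.5355,5.0000)
cross product → J_v[:, 1] = (3.5355,3.5355,-0.0000)
J_ω[:, 1] = z_1
entry J[1][1] = 3.5355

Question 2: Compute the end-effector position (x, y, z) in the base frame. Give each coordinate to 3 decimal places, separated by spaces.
3.536 -3.536 7.000

after link 1: o_1 = (0.0000, 0.0000, 2.0000)
after link 2: o_2 = (0.0000, 0.0000, 5.0000)
after link 3: o_3 = (3.5355, -3.5355, 7.0000)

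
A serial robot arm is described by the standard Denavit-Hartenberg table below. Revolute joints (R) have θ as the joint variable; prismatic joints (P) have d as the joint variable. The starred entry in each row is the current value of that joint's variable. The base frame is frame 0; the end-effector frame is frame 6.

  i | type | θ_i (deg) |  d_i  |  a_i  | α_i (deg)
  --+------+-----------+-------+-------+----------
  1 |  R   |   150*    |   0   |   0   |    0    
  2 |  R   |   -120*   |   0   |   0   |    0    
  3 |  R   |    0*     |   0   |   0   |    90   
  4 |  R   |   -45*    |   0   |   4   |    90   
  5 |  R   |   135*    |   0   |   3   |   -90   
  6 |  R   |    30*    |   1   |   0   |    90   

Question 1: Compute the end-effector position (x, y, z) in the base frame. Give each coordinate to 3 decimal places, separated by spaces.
after link 1: o_1 = (0.0000, 0.0000, 0.0000)
after link 2: o_2 = (0.0000, 0.0000, 0.0000)
after link 3: o_3 = (0.0000, 0.0000, 0.0000)
after link 4: o_4 = (2.4495, 1.4142, -2.8284)
after link 5: o_5 = (2.2111, -1.1729, -1.3284)
after link 6: o_6 = (1.4245, -0.8105, -0.8284)

1.425 -0.811 -0.828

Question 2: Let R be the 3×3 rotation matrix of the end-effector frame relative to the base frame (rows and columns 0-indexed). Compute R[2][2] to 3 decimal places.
-0.362

End-effector z-axis (col 2 of R) = (-0.5701,-0.7374,-0.3624)
R[2][2] = -0.3624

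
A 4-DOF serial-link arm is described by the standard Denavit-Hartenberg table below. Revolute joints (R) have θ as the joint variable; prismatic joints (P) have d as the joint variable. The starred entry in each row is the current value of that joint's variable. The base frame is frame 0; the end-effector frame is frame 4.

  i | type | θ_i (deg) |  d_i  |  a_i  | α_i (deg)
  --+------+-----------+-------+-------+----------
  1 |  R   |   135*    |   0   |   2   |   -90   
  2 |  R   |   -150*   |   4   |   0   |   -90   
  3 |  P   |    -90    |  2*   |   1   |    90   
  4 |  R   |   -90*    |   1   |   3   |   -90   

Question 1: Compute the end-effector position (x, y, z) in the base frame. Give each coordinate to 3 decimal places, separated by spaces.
after link 1: o_1 = (-1.4142, 1.4142, 0.0000)
after link 2: o_2 = (-4.2426, -1.4142, 0.0000)
after link 3: o_3 = (-5.6569, -1.4142, 1.7321)
after link 4: o_4 = (-5.2086, -1.8625, -1.3660)

-5.209 -1.863 -1.366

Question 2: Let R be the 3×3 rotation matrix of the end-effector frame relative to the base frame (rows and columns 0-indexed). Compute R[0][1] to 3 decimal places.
0.612

End-effector y-axis (col 1 of R) = (0.6124,-0.6124,0.5000)
R[0][1] = 0.6124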